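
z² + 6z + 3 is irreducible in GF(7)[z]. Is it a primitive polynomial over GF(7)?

Yes

Write f(z) = z² + 6z + 3.
|GF(7^2)^×| = 7^2 − 1 = 48. Prime factorization: 48 = 2^4·3.
f is primitive ⇔ z has order 48 in GF(7)[z]/(f), i.e. z^(48/q) ≠ 1 for each prime q | 48.
z^(24) mod f = 6.
z^(16) mod f = 2.
None equal 1, so z has full order 48; f is primitive.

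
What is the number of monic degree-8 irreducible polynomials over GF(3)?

810

The number of monic irreducibles of degree 8 over GF(3) is (1/8)·Σ_{d∣8} μ(8/d) 3^d.
Divisors of 8: 1, 2, 4, 8; μ(8/d) for each: 0, 0, -1, 1.
Σ = − 3^4 + 3^8 = 6480.
N = 6480/8 = 810.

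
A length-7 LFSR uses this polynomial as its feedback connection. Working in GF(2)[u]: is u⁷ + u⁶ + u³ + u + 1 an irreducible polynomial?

Yes

Write f(u) = u⁷ + u⁶ + u³ + u + 1.
Check for roots in GF(2): f(0) = 1; f(1) = 1.
No roots, so no linear factors.
Monic irreducibles of degree 2 over GF(2): u² + u + 1.
None of them divide f (all give nonzero remainder).
Monic irreducibles of degree 3 over GF(2): u³ + u + 1, u³ + u² + 1.
None of them divide f (all give nonzero remainder).
No irreducible factor of degree ≤ 3 exists, so f is irreducible over GF(2).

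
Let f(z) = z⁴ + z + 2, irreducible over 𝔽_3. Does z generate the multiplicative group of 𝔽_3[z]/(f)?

|GF(3^4)^×| = 3^4 − 1 = 80. Prime factorization: 80 = 2^4·5.
f is primitive ⇔ z has order 80 in GF(3)[z]/(f), i.e. z^(80/q) ≠ 1 for each prime q | 80.
z^(40) mod f = 2.
z^(16) mod f = 2z³ + z + 2.
None equal 1, so z has full order 80; f is primitive.

Yes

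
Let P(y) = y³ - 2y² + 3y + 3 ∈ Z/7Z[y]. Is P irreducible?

No

Check for roots in Z/7Z: P(0) = 3; P(1) = 5; P(2) = 2; P(3) = 0 → root; P(4) = 5; P(5) = 2; P(6) = 4.
P(3) = 0, so (y − 3) divides P(y); P is reducible.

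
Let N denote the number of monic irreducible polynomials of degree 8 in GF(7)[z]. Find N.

720300

By the necklace-counting formula, N_7(8) = (1/8) Σ_{d|8} μ(8/d)·7^d.
Divisors of 8: 1, 2, 4, 8; μ(8/d) for each: 0, 0, -1, 1.
Σ = − 7^4 + 7^8 = 5762400.
N = 5762400/8 = 720300.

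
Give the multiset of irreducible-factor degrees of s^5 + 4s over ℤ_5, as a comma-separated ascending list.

Write f(s) = s^5 + 4s.
Roots in ℤ_5: f(0) = 0 → root; f(1) = 0 → root; f(2) = 0 → root; f(3) = 0 → root; f(4) = 0 → root.
Linear factors from roots: (s), (s + 4), (s + 3), (s + 2), (s + 1).
Complete factorization: f(s) = (s)·(s + 1)·(s + 2)·(s + 3)·(s + 4).
Factor degrees with multiplicity: 1 + 1 + 1 + 1 + 1 = 5.

1, 1, 1, 1, 1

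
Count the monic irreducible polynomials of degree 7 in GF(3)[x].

312

x^(3^7) − x is the product of all monic irreducibles of degree dividing 7; Möbius inversion gives N = (1/7) Σ μ(7/d)·3^d.
Divisors of 7: 1, 7; μ(7/d) for each: -1, 1.
Σ = − 3^1 + 3^7 = 2184.
N = 2184/7 = 312.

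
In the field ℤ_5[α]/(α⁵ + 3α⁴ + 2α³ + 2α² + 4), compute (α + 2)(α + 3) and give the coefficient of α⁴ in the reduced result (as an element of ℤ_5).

0

Multiply in ℤ_5[α]: (α + 2)·(α + 3) = α² + 1.
Reduced: α² + 1.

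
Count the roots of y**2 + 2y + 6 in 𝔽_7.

Write h(y) = y**2 + 2y + 6.
Evaluate at each of the 7 elements of 𝔽_7:
h(0) = 6; h(1) = 2; h(2) = 0 → root; h(3) = 0 → root; h(4) = 2; h(5) = 6; h(6) = 5.
Roots: {2, 3}.

2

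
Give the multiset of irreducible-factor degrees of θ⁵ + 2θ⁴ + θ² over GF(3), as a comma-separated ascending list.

1, 1, 3

Write g(θ) = θ⁵ + 2θ⁴ + θ².
Roots in GF(3): g(0) = 0 → root; g(1) = 1; g(2) = 2.
Linear factors from roots: (θ).
Complete factorization: g(θ) = (θ)^2·(θ³ + 2θ² + 1).
Factor degrees with multiplicity: 1 + 1 + 3 = 5.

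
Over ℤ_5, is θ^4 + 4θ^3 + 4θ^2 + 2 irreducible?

Yes

Write m(θ) = θ^4 + 4θ^3 + 4θ^2 + 2.
Check for roots in ℤ_5: m(0) = 2; m(1) = 1; m(2) = 1; m(3) = 2; m(4) = 3.
No roots, so no linear factors.
Degree-2 irreducible divisors: test the 10 monic irreducibles of degree 2 over GF(5).
None of them divide m (all give nonzero remainder).
No irreducible factor of degree ≤ 2 exists, so m is irreducible over GF(5).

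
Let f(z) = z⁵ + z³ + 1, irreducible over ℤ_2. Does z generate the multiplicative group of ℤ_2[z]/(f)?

|GF(2^5)^×| = 2^5 − 1 = 31. Prime factorization: 31 = 31.
f is primitive ⇔ z has order 31 in GF(2)[z]/(f), i.e. z^(31/q) ≠ 1 for each prime q | 31.
z^(1) mod f = z.
None equal 1, so z has full order 31; f is primitive.

Yes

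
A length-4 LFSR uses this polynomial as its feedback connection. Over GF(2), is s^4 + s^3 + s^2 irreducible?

Write f(s) = s^4 + s^3 + s^2.
Check for roots in GF(2): f(0) = 0 → root; f(1) = 1.
f(0) = 0, so (s) divides f(s); f is reducible.

No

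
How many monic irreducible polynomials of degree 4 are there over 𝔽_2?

3

Gauss's count: N_{2}(4) = (1/4) Σ_{d|4} μ(4/d)·2^d.
Divisors of 4: 1, 2, 4; μ(4/d) for each: 0, -1, 1.
Σ = − 2^2 + 2^4 = 12.
N = 12/4 = 3.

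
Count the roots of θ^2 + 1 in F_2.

Write P(θ) = θ^2 + 1.
Evaluate at each of the 2 elements of F_2:
P(0) = 1; P(1) = 0 → root.
Roots: {1}.

1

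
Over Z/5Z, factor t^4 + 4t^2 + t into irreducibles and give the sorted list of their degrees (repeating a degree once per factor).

Write g(t) = t^4 + 4t^2 + t.
Roots in Z/5Z: g(0) = 0 → root; g(1) = 1; g(2) = 4; g(3) = 0 → root; g(4) = 4.
Linear factors from roots: (t), (t + 2).
Complete factorization: g(t) = (t)·(t + 2)·(t^2 + 3t + 3).
Factor degrees with multiplicity: 1 + 1 + 2 = 4.

1, 1, 2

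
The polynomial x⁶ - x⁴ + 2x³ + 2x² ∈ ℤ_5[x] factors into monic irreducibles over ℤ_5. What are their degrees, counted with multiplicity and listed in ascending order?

1, 1, 1, 1, 1, 1

Write f(x) = x⁶ - x⁴ + 2x³ + 2x².
Roots in ℤ_5: f(0) = 0 → root; f(1) = 4; f(2) = 2; f(3) = 0 → root; f(4) = 0 → root.
Linear factors from roots: (x), (x + 2), (x + 1).
Complete factorization: f(x) = (x + 2)·(x)^2·(x + 1)^3.
Factor degrees with multiplicity: 1 + 1 + 1 + 1 + 1 + 1 = 6.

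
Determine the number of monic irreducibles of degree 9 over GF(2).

Gauss's count: N_{2}(9) = (1/9) Σ_{d|9} μ(9/d)·2^d.
Divisors of 9: 1, 3, 9; μ(9/d) for each: 0, -1, 1.
Σ = − 2^3 + 2^9 = 504.
N = 504/9 = 56.

56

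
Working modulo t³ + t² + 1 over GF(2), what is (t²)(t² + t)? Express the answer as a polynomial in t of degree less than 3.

t

Multiply in GF(2)[t]: (t²)·(t² + t) = t⁴ + t³.
Reduce using t³ ≡ t² + 1 (mod t³ + t² + 1).
Reduced: t.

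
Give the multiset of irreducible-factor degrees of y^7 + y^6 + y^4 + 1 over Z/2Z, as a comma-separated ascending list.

1, 2, 4

Write g(y) = y^7 + y^6 + y^4 + 1.
Roots in Z/2Z: g(0) = 1; g(1) = 0 → root.
Linear factors from roots: (y + 1).
Complete factorization: g(y) = (y + 1)·(y^2 + y + 1)·(y^4 + y^3 + 1).
Factor degrees with multiplicity: 1 + 2 + 4 = 7.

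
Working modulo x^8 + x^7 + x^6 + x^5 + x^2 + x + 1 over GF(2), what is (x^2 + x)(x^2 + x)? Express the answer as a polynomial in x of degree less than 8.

x^4 + x^2

Multiply in GF(2)[x]: (x^2 + x)·(x^2 + x) = x^4 + x^2.
Reduced: x^4 + x^2.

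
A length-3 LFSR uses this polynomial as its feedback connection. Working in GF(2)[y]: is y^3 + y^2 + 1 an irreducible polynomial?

Yes

Write m(y) = y^3 + y^2 + 1.
Check for roots in GF(2): m(0) = 1; m(1) = 1.
No roots. A degree-3 polynomial over a field with no linear factor is irreducible.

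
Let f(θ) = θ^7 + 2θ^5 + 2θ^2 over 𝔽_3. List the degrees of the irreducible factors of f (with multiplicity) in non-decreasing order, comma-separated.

Roots in 𝔽_3: f(0) = 0 → root; f(1) = 2; f(2) = 2.
Linear factors from roots: (θ).
Complete factorization: f(θ) = (θ)^2·(θ^2 + θ + 2)·(θ^3 + 2θ^2 + θ + 1).
Factor degrees with multiplicity: 1 + 1 + 2 + 3 = 7.

1, 1, 2, 3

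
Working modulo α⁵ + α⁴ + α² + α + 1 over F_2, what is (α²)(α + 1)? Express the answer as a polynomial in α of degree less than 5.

α^3 + α^2

Multiply in F_2[α]: (α²)·(α + 1) = α³ + α².
Reduced: α³ + α².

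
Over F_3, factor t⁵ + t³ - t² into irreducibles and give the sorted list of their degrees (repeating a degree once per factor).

1, 1, 1, 2

Write h(t) = t⁵ + t³ - t².
Roots in F_3: h(0) = 0 → root; h(1) = 1; h(2) = 0 → root.
Linear factors from roots: (t), (t + 1).
Complete factorization: h(t) = (t + 1)·(t)^2·(t² - t - 1).
Factor degrees with multiplicity: 1 + 1 + 1 + 2 = 5.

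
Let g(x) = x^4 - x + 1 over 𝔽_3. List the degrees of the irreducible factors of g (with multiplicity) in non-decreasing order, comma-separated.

Roots in 𝔽_3: g(0) = 1; g(1) = 1; g(2) = 0 → root.
Linear factors from roots: (x + 1).
Complete factorization: g(x) = (x + 1)·(x^3 - x^2 + x + 1).
Factor degrees with multiplicity: 1 + 3 = 4.

1, 3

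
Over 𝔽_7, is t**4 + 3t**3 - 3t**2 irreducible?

Write f(t) = t**4 + 3t**3 - 3t**2.
Check for roots in 𝔽_7: f(0) = 0 → root; f(1) = 1; f(2) = 0 → root; f(3) = 2; f(4) = 1; f(5) = 1; f(6) = 2.
f(0) = 0, so (t) divides f(t); f is reducible.

No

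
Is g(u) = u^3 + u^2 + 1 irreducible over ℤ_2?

Check for roots in ℤ_2: g(0) = 1; g(1) = 1.
No roots. A degree-3 polynomial over a field with no linear factor is irreducible.

Yes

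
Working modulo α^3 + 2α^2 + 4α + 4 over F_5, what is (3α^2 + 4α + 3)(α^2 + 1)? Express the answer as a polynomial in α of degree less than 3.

Multiply in F_5[α]: (3α^2 + 4α + 3)·(α^2 + 1) = 3α^4 + 4α^3 + α^2 + 4α + 3.
Reduce using α^3 ≡ 3α^2 + α + 1 (mod α^3 + 2α^2 + 4α + 4).
Reduced: 3α^2 + 1.

3α^2 + 1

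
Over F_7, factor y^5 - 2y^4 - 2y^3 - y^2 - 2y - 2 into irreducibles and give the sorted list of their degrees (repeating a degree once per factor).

5

Write g(y) = y^5 - 2y^4 - 2y^3 - y^2 - 2y - 2.
Complete factorization: g(y) = (y^5 - 2y^4 - 2y^3 - y^2 - 2y - 2).
Factor degrees with multiplicity: 5 = 5.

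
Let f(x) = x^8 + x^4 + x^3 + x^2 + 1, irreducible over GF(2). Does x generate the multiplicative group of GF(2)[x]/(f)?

Yes

|GF(2^8)^×| = 2^8 − 1 = 255. Prime factorization: 255 = 3·5·17.
f is primitive ⇔ x has order 255 in GF(2)[x]/(f), i.e. x^(255/q) ≠ 1 for each prime q | 255.
x^(85) mod f = x^7 + x^6 + x^4 + x^2 + x.
x^(51) mod f = x^3 + x.
x^(15) mod f = x^5 + x^2 + x.
None equal 1, so x has full order 255; f is primitive.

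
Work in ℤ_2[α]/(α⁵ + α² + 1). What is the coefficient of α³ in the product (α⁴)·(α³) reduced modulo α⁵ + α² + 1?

Multiply in ℤ_2[α]: (α⁴)·(α³) = α⁷.
Reduce using α⁵ ≡ α² + 1 (mod α⁵ + α² + 1).
Reduced: α⁴ + α².

0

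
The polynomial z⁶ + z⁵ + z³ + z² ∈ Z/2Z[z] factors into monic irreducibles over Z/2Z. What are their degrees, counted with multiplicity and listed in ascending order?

1, 1, 1, 1, 2

Write h(z) = z⁶ + z⁵ + z³ + z².
Roots in Z/2Z: h(0) = 0 → root; h(1) = 0 → root.
Linear factors from roots: (z), (z + 1).
Complete factorization: h(z) = (z)^2·(z + 1)^2·(z² + z + 1).
Factor degrees with multiplicity: 1 + 1 + 1 + 1 + 2 = 6.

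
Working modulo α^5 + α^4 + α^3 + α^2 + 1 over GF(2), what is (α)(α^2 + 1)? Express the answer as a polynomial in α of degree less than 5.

Multiply in GF(2)[α]: (α)·(α^2 + 1) = α^3 + α.
Reduced: α^3 + α.

α^3 + α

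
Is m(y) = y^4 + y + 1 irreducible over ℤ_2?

Yes

Check for roots in ℤ_2: m(0) = 1; m(1) = 1.
No roots, so no linear factors.
Monic irreducibles of degree 2 over GF(2): y^2 + y + 1.
None of them divide m (all give nonzero remainder).
No irreducible factor of degree ≤ 2 exists, so m is irreducible over GF(2).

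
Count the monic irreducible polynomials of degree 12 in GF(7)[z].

By the necklace-counting formula, N_7(12) = (1/12) Σ_{d|12} μ(12/d)·7^d.
Divisors of 12: 1, 2, 3, 4, 6, 12; μ(12/d) for each: 0, 1, 0, -1, -1, 1.
Σ = 7^2 − 7^4 − 7^6 + 7^12 = 13841167200.
N = 13841167200/12 = 1153430600.

1153430600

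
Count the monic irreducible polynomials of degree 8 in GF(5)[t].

Gauss's count: N_{5}(8) = (1/8) Σ_{d|8} μ(8/d)·5^d.
Divisors of 8: 1, 2, 4, 8; μ(8/d) for each: 0, 0, -1, 1.
Σ = − 5^4 + 5^8 = 390000.
N = 390000/8 = 48750.

48750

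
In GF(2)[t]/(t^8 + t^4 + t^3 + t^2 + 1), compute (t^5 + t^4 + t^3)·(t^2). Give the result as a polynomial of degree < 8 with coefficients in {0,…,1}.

Multiply in GF(2)[t]: (t^5 + t^4 + t^3)·(t^2) = t^7 + t^6 + t^5.
Reduced: t^7 + t^6 + t^5.

t^7 + t^6 + t^5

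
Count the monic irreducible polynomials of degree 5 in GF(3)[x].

The number of monic irreducibles of degree 5 over GF(3) is (1/5)·Σ_{d∣5} μ(5/d) 3^d.
Divisors of 5: 1, 5; μ(5/d) for each: -1, 1.
Σ = − 3^1 + 3^5 = 240.
N = 240/5 = 48.

48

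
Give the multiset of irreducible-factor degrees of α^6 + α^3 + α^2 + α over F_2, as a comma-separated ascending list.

Write g(α) = α^6 + α^3 + α^2 + α.
Roots in F_2: g(0) = 0 → root; g(1) = 0 → root.
Linear factors from roots: (α), (α + 1).
Complete factorization: g(α) = (α)·(α + 1)^2·(α^3 + α + 1).
Factor degrees with multiplicity: 1 + 1 + 1 + 3 = 6.

1, 1, 1, 3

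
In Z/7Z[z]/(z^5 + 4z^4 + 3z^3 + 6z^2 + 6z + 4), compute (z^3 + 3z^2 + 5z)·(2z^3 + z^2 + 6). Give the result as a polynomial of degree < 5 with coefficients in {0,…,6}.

Multiply in Z/7Z[z]: (z^3 + 3z^2 + 5z)·(2z^3 + z^2 + 6) = 2z^6 + 6z^4 + 4z^3 + 4z^2 + 2z.
Reduce using z^5 ≡ 3z^4 + 4z^3 + z^2 + z + 3 (mod z^5 + 4z^4 + 3z^3 + 6z^2 + 6z + 4).
Reduced: 4z^4 + 2z^3 + 5z^2 + 4.

4z^4 + 2z^3 + 5z^2 + 4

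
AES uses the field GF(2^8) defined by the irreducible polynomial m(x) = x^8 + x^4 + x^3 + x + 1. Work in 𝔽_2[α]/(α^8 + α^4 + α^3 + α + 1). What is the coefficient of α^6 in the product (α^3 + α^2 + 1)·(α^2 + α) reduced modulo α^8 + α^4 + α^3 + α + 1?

0

Multiply in 𝔽_2[α]: (α^3 + α^2 + 1)·(α^2 + α) = α^5 + α^3 + α^2 + α.
Reduced: α^5 + α^3 + α^2 + α.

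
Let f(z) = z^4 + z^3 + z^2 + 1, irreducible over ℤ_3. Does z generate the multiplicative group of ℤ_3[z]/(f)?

No

|GF(3^4)^×| = 3^4 − 1 = 80. Prime factorization: 80 = 2^4·5.
f is primitive ⇔ z has order 80 in GF(3)[z]/(f), i.e. z^(80/q) ≠ 1 for each prime q | 80.
z^(40) mod f = 1
z^(16) mod f = 2z^3 + z^2 + z.
Since z^(40) = 1, the order of z divides 40 < 80; not primitive.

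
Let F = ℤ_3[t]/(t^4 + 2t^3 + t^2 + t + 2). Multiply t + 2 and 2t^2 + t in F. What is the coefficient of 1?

Multiply in ℤ_3[t]: (t + 2)·(2t^2 + t) = 2t^3 + 2t^2 + 2t.
Reduced: 2t^3 + 2t^2 + 2t.

0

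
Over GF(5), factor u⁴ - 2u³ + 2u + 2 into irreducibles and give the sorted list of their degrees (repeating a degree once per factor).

1, 3

Write g(u) = u⁴ - 2u³ + 2u + 2.
Roots in GF(5): g(0) = 2; g(1) = 3; g(2) = 1; g(3) = 0 → root; g(4) = 3.
Linear factors from roots: (u + 2).
Complete factorization: g(u) = (u + 2)·(u³ + u² - 2u + 1).
Factor degrees with multiplicity: 1 + 3 = 4.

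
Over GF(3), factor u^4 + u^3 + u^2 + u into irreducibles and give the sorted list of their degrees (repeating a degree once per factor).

1, 1, 2

Write g(u) = u^4 + u^3 + u^2 + u.
Roots in GF(3): g(0) = 0 → root; g(1) = 1; g(2) = 0 → root.
Linear factors from roots: (u), (u + 1).
Complete factorization: g(u) = (u)·(u + 1)·(u^2 + 1).
Factor degrees with multiplicity: 1 + 1 + 2 = 4.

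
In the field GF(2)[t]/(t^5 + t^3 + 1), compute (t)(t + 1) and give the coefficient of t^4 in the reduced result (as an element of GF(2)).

0

Multiply in GF(2)[t]: (t)·(t + 1) = t^2 + t.
Reduced: t^2 + t.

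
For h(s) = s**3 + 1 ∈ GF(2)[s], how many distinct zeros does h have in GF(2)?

1

Evaluate at each of the 2 elements of GF(2):
h(0) = 1; h(1) = 0 → root.
Roots: {1}.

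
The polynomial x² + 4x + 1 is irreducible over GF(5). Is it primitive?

Write f(x) = x² + 4x + 1.
|GF(5^2)^×| = 5^2 − 1 = 24. Prime factorization: 24 = 2^3·3.
f is primitive ⇔ x has order 24 in GF(5)[x]/(f), i.e. x^(24/q) ≠ 1 for each prime q | 24.
x^(12) mod f = 1
x^(8) mod f = x + 4.
Since x^(12) = 1, the order of x divides 12 < 24; not primitive.

No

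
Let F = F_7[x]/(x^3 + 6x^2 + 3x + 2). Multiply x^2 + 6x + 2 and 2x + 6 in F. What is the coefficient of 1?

Multiply in F_7[x]: (x^2 + 6x + 2)·(2x + 6) = 2x^3 + 4x^2 + 5x + 5.
Reduce using x^3 ≡ x^2 + 4x + 5 (mod x^3 + 6x^2 + 3x + 2).
Reduced: 6x^2 + 6x + 1.

1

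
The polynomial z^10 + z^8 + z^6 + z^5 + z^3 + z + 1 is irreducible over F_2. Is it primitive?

Yes

Write f(z) = z^10 + z^8 + z^6 + z^5 + z^3 + z + 1.
|GF(2^10)^×| = 2^10 − 1 = 1023. Prime factorization: 1023 = 3·11·31.
f is primitive ⇔ z has order 1023 in GF(2)[z]/(f), i.e. z^(1023/q) ≠ 1 for each prime q | 1023.
z^(341) mod f = z^5 + z^4 + z^3 + z^2 + z.
z^(93) mod f = z^8 + z^5 + z^3 + 1.
z^(33) mod f = z^8 + z^7 + z^4 + z^3 + z^2.
None equal 1, so z has full order 1023; f is primitive.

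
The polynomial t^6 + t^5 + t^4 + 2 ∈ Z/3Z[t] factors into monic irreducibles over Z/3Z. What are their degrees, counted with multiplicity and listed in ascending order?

Write h(t) = t^6 + t^5 + t^4 + 2.
Roots in Z/3Z: h(0) = 2; h(1) = 2; h(2) = 0 → root.
Linear factors from roots: (t + 1).
Complete factorization: h(t) = (t + 1)·(t^2 + t + 2)·(t^3 + 2t^2 + 1).
Factor degrees with multiplicity: 1 + 2 + 3 = 6.

1, 2, 3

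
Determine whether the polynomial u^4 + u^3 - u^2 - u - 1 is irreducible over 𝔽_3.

Write h(u) = u^4 + u^3 - u^2 - u - 1.
Check for roots in 𝔽_3: h(0) = 2; h(1) = 2; h(2) = 2.
No roots, so no linear factors.
Monic irreducibles of degree 2 over GF(3): u^2 + 1, u^2 + u - 1, u^2 - u - 1.
None of them divide h (all give nonzero remainder).
No irreducible factor of degree ≤ 2 exists, so h is irreducible over GF(3).

Yes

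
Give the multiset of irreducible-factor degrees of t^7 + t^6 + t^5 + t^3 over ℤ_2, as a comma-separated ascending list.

Write f(t) = t^7 + t^6 + t^5 + t^3.
Roots in ℤ_2: f(0) = 0 → root; f(1) = 0 → root.
Linear factors from roots: (t), (t + 1).
Complete factorization: f(t) = (t + 1)·(t)^3·(t^3 + t + 1).
Factor degrees with multiplicity: 1 + 1 + 1 + 1 + 3 = 7.

1, 1, 1, 1, 3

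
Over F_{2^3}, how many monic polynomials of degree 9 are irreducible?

14913024

By the necklace-counting formula, N_8(9) = (1/9) Σ_{d|9} μ(9/d)·8^d.
Divisors of 9: 1, 3, 9; μ(9/d) for each: 0, -1, 1.
Σ = − 8^3 + 8^9 = 134217216.
N = 134217216/9 = 14913024.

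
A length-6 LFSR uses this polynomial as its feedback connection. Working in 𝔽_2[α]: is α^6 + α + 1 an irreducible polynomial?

Yes

Write h(α) = α^6 + α + 1.
Check for roots in 𝔽_2: h(0) = 1; h(1) = 1.
No roots, so no linear factors.
Monic irreducibles of degree 2 over GF(2): α^2 + α + 1.
None of them divide h (all give nonzero remainder).
Monic irreducibles of degree 3 over GF(2): α^3 + α + 1, α^3 + α^2 + 1.
None of them divide h (all give nonzero remainder).
No irreducible factor of degree ≤ 3 exists, so h is irreducible over GF(2).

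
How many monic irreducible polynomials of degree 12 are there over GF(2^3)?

x^(8^12) − x is the product of all monic irreducibles of degree dividing 12; Möbius inversion gives N = (1/12) Σ μ(12/d)·8^d.
Divisors of 12: 1, 2, 3, 4, 6, 12; μ(12/d) for each: 0, 1, 0, -1, -1, 1.
Σ = 8^2 − 8^4 − 8^6 + 8^12 = 68719210560.
N = 68719210560/12 = 5726600880.

5726600880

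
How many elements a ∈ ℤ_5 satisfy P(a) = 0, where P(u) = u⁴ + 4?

4

Evaluate at each of the 5 elements of ℤ_5:
P(0) = 4; P(1) = 0 → root; P(2) = 0 → root; P(3) = 0 → root; P(4) = 0 → root.
Roots: {1, 2, 3, 4}.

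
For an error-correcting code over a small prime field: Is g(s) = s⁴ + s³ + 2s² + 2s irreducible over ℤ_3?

Check for roots in ℤ_3: g(0) = 0 → root; g(1) = 0 → root; g(2) = 0 → root.
g(0) = 0, so (s) divides g(s); g is reducible.

No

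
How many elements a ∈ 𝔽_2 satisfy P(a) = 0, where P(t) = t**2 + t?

Evaluate at each of the 2 elements of 𝔽_2:
P(0) = 0 → root; P(1) = 0 → root.
Roots: {0, 1}.

2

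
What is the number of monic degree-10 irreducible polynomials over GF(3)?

5880

x^(3^10) − x is the product of all monic irreducibles of degree dividing 10; Möbius inversion gives N = (1/10) Σ μ(10/d)·3^d.
Divisors of 10: 1, 2, 5, 10; μ(10/d) for each: 1, -1, -1, 1.
Σ = 3^1 − 3^2 − 3^5 + 3^10 = 58800.
N = 58800/10 = 5880.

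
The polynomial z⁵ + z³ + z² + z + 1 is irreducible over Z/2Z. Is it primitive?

Yes

Write f(z) = z⁵ + z³ + z² + z + 1.
|GF(2^5)^×| = 2^5 − 1 = 31. Prime factorization: 31 = 31.
f is primitive ⇔ z has order 31 in GF(2)[z]/(f), i.e. z^(31/q) ≠ 1 for each prime q | 31.
z^(1) mod f = z.
None equal 1, so z has full order 31; f is primitive.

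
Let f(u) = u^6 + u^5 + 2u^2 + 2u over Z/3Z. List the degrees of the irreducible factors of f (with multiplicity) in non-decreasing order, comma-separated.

Roots in Z/3Z: f(0) = 0 → root; f(1) = 0 → root; f(2) = 0 → root.
Linear factors from roots: (u), (u + 2), (u + 1).
Complete factorization: f(u) = (u)·(u + 2)·(u + 1)^2·(u^2 + 1).
Factor degrees with multiplicity: 1 + 1 + 1 + 1 + 2 = 6.

1, 1, 1, 1, 2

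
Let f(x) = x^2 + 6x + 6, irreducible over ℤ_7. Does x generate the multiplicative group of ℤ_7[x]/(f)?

|GF(7^2)^×| = 7^2 − 1 = 48. Prime factorization: 48 = 2^4·3.
f is primitive ⇔ x has order 48 in GF(7)[x]/(f), i.e. x^(48/q) ≠ 1 for each prime q | 48.
x^(24) mod f = 6.
x^(16) mod f = 1
Since x^(16) = 1, the order of x divides 16 < 48; not primitive.

No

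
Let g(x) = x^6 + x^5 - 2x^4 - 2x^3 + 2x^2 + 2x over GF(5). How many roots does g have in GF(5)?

Evaluate at each of the 5 elements of GF(5):
g(0) = 0 → root; g(1) = 2; g(2) = 0 → root; g(3) = 0 → root; g(4) = 0 → root.
Roots: {0, 2, 3, 4}.

4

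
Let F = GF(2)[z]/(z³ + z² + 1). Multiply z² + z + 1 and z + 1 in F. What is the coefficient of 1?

Multiply in GF(2)[z]: (z² + z + 1)·(z + 1) = z³ + 1.
Reduce using z³ ≡ z² + 1 (mod z³ + z² + 1).
Reduced: z².

0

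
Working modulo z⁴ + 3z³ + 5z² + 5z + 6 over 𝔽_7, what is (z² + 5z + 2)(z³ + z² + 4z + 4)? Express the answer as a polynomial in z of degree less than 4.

4z^3 + 6z^2 + 4

Multiply in 𝔽_7[z]: (z² + 5z + 2)·(z³ + z² + 4z + 4) = z⁵ + 6z⁴ + 4z³ + 5z² + 1.
Reduce using z⁴ ≡ 4z³ + 2z² + 2z + 1 (mod z⁴ + 3z³ + 5z² + 5z + 6).
Reduced: 4z³ + 6z² + 4.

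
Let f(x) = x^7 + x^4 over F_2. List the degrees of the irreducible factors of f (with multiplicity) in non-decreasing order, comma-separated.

Roots in F_2: f(0) = 0 → root; f(1) = 0 → root.
Linear factors from roots: (x), (x + 1).
Complete factorization: f(x) = (x + 1)·(x)^4·(x^2 + x + 1).
Factor degrees with multiplicity: 1 + 1 + 1 + 1 + 1 + 2 = 7.

1, 1, 1, 1, 1, 2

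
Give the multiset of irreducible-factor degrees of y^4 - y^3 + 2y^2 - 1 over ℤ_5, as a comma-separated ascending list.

1, 3

Write g(y) = y^4 - y^3 + 2y^2 - 1.
Roots in ℤ_5: g(0) = 4; g(1) = 1; g(2) = 0 → root; g(3) = 1; g(4) = 3.
Linear factors from roots: (y - 2).
Complete factorization: g(y) = (y - 2)·(y^3 + y^2 - y - 2).
Factor degrees with multiplicity: 1 + 3 = 4.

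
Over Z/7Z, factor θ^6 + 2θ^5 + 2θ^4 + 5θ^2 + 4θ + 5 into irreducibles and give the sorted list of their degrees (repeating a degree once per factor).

1, 1, 1, 1, 2

Write g(θ) = θ^6 + 2θ^5 + 2θ^4 + 5θ^2 + 4θ + 5.
Linear factors from roots: (θ + 2), (θ + 1).
Complete factorization: g(θ) = (θ + 1)·(θ + 2)^3·(θ^2 + 2θ + 5).
Factor degrees with multiplicity: 1 + 1 + 1 + 1 + 2 = 6.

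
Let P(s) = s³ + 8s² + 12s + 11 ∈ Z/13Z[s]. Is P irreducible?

Check each element of Z/13Z for a root: P(0)=11, P(1)=6, P(2)=10, P(3)=3, P(4)=4, P(5)=6, P(6)=2, P(7)=11, P(8)=0, P(9)=1, P(10)=7, P(11)=11, P(12)=6.
P(8) = 0, so (s − 8) divides P(s); P is reducible.

No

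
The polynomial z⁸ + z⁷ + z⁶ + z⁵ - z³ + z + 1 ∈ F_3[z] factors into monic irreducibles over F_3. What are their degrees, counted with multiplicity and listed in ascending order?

Write g(z) = z⁸ + z⁷ + z⁶ + z⁵ - z³ + z + 1.
Roots in F_3: g(0) = 1; g(1) = 2; g(2) = 1.
Complete factorization: g(z) = (z² + z - 1)^2·(z⁴ - z³ + z² + 1).
Factor degrees with multiplicity: 2 + 2 + 4 = 8.

2, 2, 4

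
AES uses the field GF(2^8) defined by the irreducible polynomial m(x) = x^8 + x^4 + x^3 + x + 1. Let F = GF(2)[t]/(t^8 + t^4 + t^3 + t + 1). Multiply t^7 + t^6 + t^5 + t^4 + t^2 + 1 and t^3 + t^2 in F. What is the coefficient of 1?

Multiply in GF(2)[t]: (t^7 + t^6 + t^5 + t^4 + t^2 + 1)·(t^3 + t^2) = t^10 + t^6 + t^5 + t^4 + t^3 + t^2.
Reduce using t^8 ≡ t^4 + t^3 + t + 1 (mod t^8 + t^4 + t^3 + t + 1).
Reduced: t^4.

0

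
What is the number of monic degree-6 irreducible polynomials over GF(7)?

Gauss's count: N_{7}(6) = (1/6) Σ_{d|6} μ(6/d)·7^d.
Divisors of 6: 1, 2, 3, 6; μ(6/d) for each: 1, -1, -1, 1.
Σ = 7^1 − 7^2 − 7^3 + 7^6 = 117264.
N = 117264/6 = 19544.

19544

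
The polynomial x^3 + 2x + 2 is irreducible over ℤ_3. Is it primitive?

Write f(x) = x^3 + 2x + 2.
|GF(3^3)^×| = 3^3 − 1 = 26. Prime factorization: 26 = 2·13.
f is primitive ⇔ x has order 26 in GF(3)[x]/(f), i.e. x^(26/q) ≠ 1 for each prime q | 26.
x^(13) mod f = 1
x^(2) mod f = x^2.
Since x^(13) = 1, the order of x divides 13 < 26; not primitive.

No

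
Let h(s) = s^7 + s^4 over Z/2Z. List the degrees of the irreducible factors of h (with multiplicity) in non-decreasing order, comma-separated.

Roots in Z/2Z: h(0) = 0 → root; h(1) = 0 → root.
Linear factors from roots: (s), (s + 1).
Complete factorization: h(s) = (s + 1)·(s)^4·(s^2 + s + 1).
Factor degrees with multiplicity: 1 + 1 + 1 + 1 + 1 + 2 = 7.

1, 1, 1, 1, 1, 2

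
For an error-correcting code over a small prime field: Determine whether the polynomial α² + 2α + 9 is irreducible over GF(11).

No

Write h(α) = α² + 2α + 9.
Check each element of GF(11) for a root: h(0)=9, h(1)=1, h(2)=6, h(3)=2, h(4)=0, h(5)=0, h(6)=2, h(7)=6, h(8)=1, h(9)=9, h(10)=8.
h(4) = 0, so (α − 4) divides h(α); h is reducible.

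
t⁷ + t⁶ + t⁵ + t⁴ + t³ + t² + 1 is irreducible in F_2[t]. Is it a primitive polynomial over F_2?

Write f(t) = t⁷ + t⁶ + t⁵ + t⁴ + t³ + t² + 1.
|GF(2^7)^×| = 2^7 − 1 = 127. Prime factorization: 127 = 127.
f is primitive ⇔ t has order 127 in GF(2)[t]/(f), i.e. t^(127/q) ≠ 1 for each prime q | 127.
t^(1) mod f = t.
None equal 1, so t has full order 127; f is primitive.

Yes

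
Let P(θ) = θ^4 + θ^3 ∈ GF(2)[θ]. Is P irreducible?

No

Check for roots in GF(2): P(0) = 0 → root; P(1) = 0 → root.
P(0) = 0, so (θ) divides P(θ); P is reducible.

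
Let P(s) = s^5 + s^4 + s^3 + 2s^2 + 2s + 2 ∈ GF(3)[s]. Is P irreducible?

No

Check for roots in GF(3): P(0) = 2; P(1) = 0 → root; P(2) = 1.
P(1) = 0, so (s − 1) divides P(s); P is reducible.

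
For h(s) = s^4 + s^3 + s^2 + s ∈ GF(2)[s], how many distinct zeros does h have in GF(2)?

Evaluate at each of the 2 elements of GF(2):
h(0) = 0 → root; h(1) = 0 → root.
Roots: {0, 1}.

2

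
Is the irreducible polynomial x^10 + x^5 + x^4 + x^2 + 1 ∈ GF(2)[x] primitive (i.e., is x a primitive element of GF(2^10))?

Write f(x) = x^10 + x^5 + x^4 + x^2 + 1.
|GF(2^10)^×| = 2^10 − 1 = 1023. Prime factorization: 1023 = 3·11·31.
f is primitive ⇔ x has order 1023 in GF(2)[x]/(f), i.e. x^(1023/q) ≠ 1 for each prime q | 1023.
x^(341) mod f = x^5 + x^2.
x^(93) mod f = 1
x^(33) mod f = x^7 + x^4 + x^2.
Since x^(93) = 1, the order of x divides 93 < 1023; not primitive.

No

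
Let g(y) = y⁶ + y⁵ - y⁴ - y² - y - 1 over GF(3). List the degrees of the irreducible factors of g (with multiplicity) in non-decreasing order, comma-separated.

6

Roots in GF(3): g(0) = 2; g(1) = 1; g(2) = 1.
Complete factorization: g(y) = (y⁶ + y⁵ - y⁴ - y² - y - 1).
Factor degrees with multiplicity: 6 = 6.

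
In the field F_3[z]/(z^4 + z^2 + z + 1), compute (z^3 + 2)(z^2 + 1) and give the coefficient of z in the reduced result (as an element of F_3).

Multiply in F_3[z]: (z^3 + 2)·(z^2 + 1) = z^5 + z^3 + 2z^2 + 2.
Reduce using z^4 ≡ 2z^2 + 2z + 2 (mod z^4 + z^2 + z + 1).
Reduced: z^2 + 2z + 2.

2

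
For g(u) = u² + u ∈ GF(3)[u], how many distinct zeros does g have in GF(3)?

2

Evaluate at each of the 3 elements of GF(3):
g(0) = 0 → root; g(1) = 2; g(2) = 0 → root.
Roots: {0, 2}.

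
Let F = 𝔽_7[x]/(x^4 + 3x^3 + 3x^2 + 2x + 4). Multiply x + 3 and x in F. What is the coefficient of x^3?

Multiply in 𝔽_7[x]: (x + 3)·(x) = x^2 + 3x.
Reduced: x^2 + 3x.

0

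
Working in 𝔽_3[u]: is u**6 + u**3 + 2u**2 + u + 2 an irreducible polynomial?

No

Write f(u) = u**6 + u**3 + 2u**2 + u + 2.
Check for roots in 𝔽_3: f(0) = 2; f(1) = 1; f(2) = 0 → root.
f(2) = 0, so (u − 2) divides f(u); f is reducible.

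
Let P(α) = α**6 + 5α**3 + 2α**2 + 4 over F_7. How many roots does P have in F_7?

Evaluate at each of the 7 elements of F_7:
P(0) = 4; P(1) = 5; P(2) = 4; P(3) = 4; P(4) = 0 → root; P(5) = 1; P(6) = 2.
Roots: {4}.

1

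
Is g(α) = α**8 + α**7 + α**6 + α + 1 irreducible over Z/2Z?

Yes

Check for roots in Z/2Z: g(0) = 1; g(1) = 1.
No roots, so no linear factors.
Monic irreducibles of degree 2 over GF(2): α**2 + α + 1.
None of them divide g (all give nonzero remainder).
Monic irreducibles of degree 3 over GF(2): α**3 + α + 1, α**3 + α**2 + 1.
None of them divide g (all give nonzero remainder).
Monic irreducibles of degree 4 over GF(2): α**4 + α + 1, α**4 + α**3 + 1, α**4 + α**3 + α**2 + α + 1.
None of them divide g (all give nonzero remainder).
No irreducible factor of degree ≤ 4 exists, so g is irreducible over GF(2).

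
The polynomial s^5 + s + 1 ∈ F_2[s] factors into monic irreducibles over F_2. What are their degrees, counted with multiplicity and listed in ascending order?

2, 3

Write g(s) = s^5 + s + 1.
Roots in F_2: g(0) = 1; g(1) = 1.
Complete factorization: g(s) = (s^2 + s + 1)·(s^3 + s^2 + 1).
Factor degrees with multiplicity: 2 + 3 = 5.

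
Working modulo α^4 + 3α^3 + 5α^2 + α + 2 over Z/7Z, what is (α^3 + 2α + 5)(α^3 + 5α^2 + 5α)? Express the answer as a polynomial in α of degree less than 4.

2α^3 + 2α^2 + 4α + 1

Multiply in Z/7Z[α]: (α^3 + 2α + 5)·(α^3 + 5α^2 + 5α) = α^6 + 5α^5 + α^3 + 4α.
Reduce using α^4 ≡ 4α^3 + 2α^2 + 6α + 5 (mod α^4 + 3α^3 + 5α^2 + α + 2).
Reduced: 2α^3 + 2α^2 + 4α + 1.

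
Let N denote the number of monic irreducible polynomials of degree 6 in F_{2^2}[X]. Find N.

670

Gauss's count: N_{4}(6) = (1/6) Σ_{d|6} μ(6/d)·4^d.
Divisors of 6: 1, 2, 3, 6; μ(6/d) for each: 1, -1, -1, 1.
Σ = 4^1 − 4^2 − 4^3 + 4^6 = 4020.
N = 4020/6 = 670.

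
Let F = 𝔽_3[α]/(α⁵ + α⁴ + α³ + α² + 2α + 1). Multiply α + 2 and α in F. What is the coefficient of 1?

Multiply in 𝔽_3[α]: (α + 2)·(α) = α² + 2α.
Reduced: α² + 2α.

0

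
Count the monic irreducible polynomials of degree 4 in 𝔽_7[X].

By the necklace-counting formula, N_7(4) = (1/4) Σ_{d|4} μ(4/d)·7^d.
Divisors of 4: 1, 2, 4; μ(4/d) for each: 0, -1, 1.
Σ = − 7^2 + 7^4 = 2352.
N = 2352/4 = 588.

588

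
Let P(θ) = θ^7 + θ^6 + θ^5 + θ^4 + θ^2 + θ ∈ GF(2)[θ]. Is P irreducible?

No

Check for roots in GF(2): P(0) = 0 → root; P(1) = 0 → root.
P(0) = 0, so (θ) divides P(θ); P is reducible.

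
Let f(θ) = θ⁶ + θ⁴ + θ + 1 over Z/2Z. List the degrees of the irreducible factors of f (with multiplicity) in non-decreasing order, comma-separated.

Roots in Z/2Z: f(0) = 1; f(1) = 0 → root.
Linear factors from roots: (θ + 1).
Complete factorization: f(θ) = (θ + 1)·(θ² + θ + 1)·(θ³ + θ + 1).
Factor degrees with multiplicity: 1 + 2 + 3 = 6.

1, 2, 3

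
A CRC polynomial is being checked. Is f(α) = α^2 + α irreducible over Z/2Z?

Check for roots in Z/2Z: f(0) = 0 → root; f(1) = 0 → root.
f(0) = 0, so (α) divides f(α); f is reducible.

No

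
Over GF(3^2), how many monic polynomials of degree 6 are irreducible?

x^(9^6) − x is the product of all monic irreducibles of degree dividing 6; Möbius inversion gives N = (1/6) Σ μ(6/d)·9^d.
Divisors of 6: 1, 2, 3, 6; μ(6/d) for each: 1, -1, -1, 1.
Σ = 9^1 − 9^2 − 9^3 + 9^6 = 530640.
N = 530640/6 = 88440.

88440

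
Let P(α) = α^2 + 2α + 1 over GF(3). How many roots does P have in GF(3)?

1

Evaluate at each of the 3 elements of GF(3):
P(0) = 1; P(1) = 1; P(2) = 0 → root.
Roots: {2}.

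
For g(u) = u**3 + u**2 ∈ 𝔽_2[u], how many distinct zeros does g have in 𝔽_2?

Evaluate at each of the 2 elements of 𝔽_2:
g(0) = 0 → root; g(1) = 0 → root.
Roots: {0, 1}.

2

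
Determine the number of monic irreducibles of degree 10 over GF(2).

By the necklace-counting formula, N_2(10) = (1/10) Σ_{d|10} μ(10/d)·2^d.
Divisors of 10: 1, 2, 5, 10; μ(10/d) for each: 1, -1, -1, 1.
Σ = 2^1 − 2^2 − 2^5 + 2^10 = 990.
N = 990/10 = 99.

99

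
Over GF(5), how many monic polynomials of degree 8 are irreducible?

The number of monic irreducibles of degree 8 over GF(5) is (1/8)·Σ_{d∣8} μ(8/d) 5^d.
Divisors of 8: 1, 2, 4, 8; μ(8/d) for each: 0, 0, -1, 1.
Σ = − 5^4 + 5^8 = 390000.
N = 390000/8 = 48750.

48750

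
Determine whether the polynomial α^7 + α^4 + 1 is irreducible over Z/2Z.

Write h(α) = α^7 + α^4 + 1.
Check for roots in Z/2Z: h(0) = 1; h(1) = 1.
No roots, so no linear factors.
Monic irreducibles of degree 2 over GF(2): α^2 + α + 1.
None of them divide h (all give nonzero remainder).
Monic irreducibles of degree 3 over GF(2): α^3 + α + 1, α^3 + α^2 + 1.
None of them divide h (all give nonzero remainder).
No irreducible factor of degree ≤ 3 exists, so h is irreducible over GF(2).

Yes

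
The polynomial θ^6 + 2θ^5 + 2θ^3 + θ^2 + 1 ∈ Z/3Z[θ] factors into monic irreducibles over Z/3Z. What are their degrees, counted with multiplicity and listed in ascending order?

Write f(θ) = θ^6 + 2θ^5 + 2θ^3 + θ^2 + 1.
Roots in Z/3Z: f(0) = 1; f(1) = 1; f(2) = 2.
Complete factorization: f(θ) = (θ^6 + 2θ^5 + 2θ^3 + θ^2 + 1).
Factor degrees with multiplicity: 6 = 6.

6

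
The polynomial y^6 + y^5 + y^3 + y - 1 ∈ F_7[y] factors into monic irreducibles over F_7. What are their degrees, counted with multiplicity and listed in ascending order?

Write g(y) = y^6 + y^5 + y^3 + y - 1.
Linear factors from roots: (y - 2), (y - 3), (y + 3), (y + 2).
Complete factorization: g(y) = (y + 2)·(y + 3)·(y - 3)·(y - 2)·(y^2 + y - 1).
Factor degrees with multiplicity: 1 + 1 + 1 + 1 + 2 = 6.

1, 1, 1, 1, 2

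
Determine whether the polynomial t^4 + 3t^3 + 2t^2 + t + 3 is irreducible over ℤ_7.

Yes

Write h(t) = t^4 + 3t^3 + 2t^2 + t + 3.
Check for roots in ℤ_7: h(0) = 3; h(1) = 3; h(2) = 4; h(3) = 4; h(4) = 4; h(5) = 1; h(6) = 2.
No roots, so no linear factors.
Degree-2 irreducible divisors: test the 21 monic irreducibles of degree 2 over GF(7).
None of them divide h (all give nonzero remainder).
No irreducible factor of degree ≤ 2 exists, so h is irreducible over GF(7).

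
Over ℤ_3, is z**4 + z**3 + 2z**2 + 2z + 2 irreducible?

Write h(z) = z**4 + z**3 + 2z**2 + 2z + 2.
Check for roots in ℤ_3: h(0) = 2; h(1) = 2; h(2) = 2.
No roots, so no linear factors.
Monic irreducibles of degree 2 over GF(3): z**2 + 1, z**2 + z + 2, z**2 + 2z + 2.
None of them divide h (all give nonzero remainder).
No irreducible factor of degree ≤ 2 exists, so h is irreducible over GF(3).

Yes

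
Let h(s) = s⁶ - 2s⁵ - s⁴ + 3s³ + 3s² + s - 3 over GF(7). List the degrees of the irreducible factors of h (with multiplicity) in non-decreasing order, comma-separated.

6

Complete factorization: h(s) = (s⁶ - 2s⁵ - s⁴ + 3s³ + 3s² + s - 3).
Factor degrees with multiplicity: 6 = 6.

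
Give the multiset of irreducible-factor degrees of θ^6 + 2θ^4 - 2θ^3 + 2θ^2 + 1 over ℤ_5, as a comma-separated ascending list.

6

Write g(θ) = θ^6 + 2θ^4 - 2θ^3 + 2θ^2 + 1.
Roots in ℤ_5: g(0) = 1; g(1) = 4; g(2) = 4; g(3) = 1; g(4) = 3.
Complete factorization: g(θ) = (θ^6 + 2θ^4 - 2θ^3 + 2θ^2 + 1).
Factor degrees with multiplicity: 6 = 6.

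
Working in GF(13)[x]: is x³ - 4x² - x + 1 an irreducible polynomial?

Write g(x) = x³ - 4x² - x + 1.
Check each element of GF(13) for a root: g(0)=1, g(1)=10, g(2)=4, g(3)=2, g(4)=10, g(5)=8, g(6)=2, g(7)=11, g(8)=2, g(9)=7, g(10)=6, g(11)=5, g(12)=10.
No roots. A degree-3 polynomial over a field with no linear factor is irreducible.

Yes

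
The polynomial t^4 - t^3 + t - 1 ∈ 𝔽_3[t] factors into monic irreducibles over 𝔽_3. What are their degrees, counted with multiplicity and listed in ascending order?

1, 1, 1, 1

Write g(t) = t^4 - t^3 + t - 1.
Roots in 𝔽_3: g(0) = 2; g(1) = 0 → root; g(2) = 0 → root.
Linear factors from roots: (t - 1), (t + 1).
Complete factorization: g(t) = (t - 1)·(t + 1)^3.
Factor degrees with multiplicity: 1 + 1 + 1 + 1 = 4.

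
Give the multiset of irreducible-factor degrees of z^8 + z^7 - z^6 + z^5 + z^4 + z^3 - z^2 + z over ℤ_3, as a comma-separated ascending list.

1, 2, 2, 3

Write h(z) = z^8 + z^7 - z^6 + z^5 + z^4 + z^3 - z^2 + z.
Roots in ℤ_3: h(0) = 0 → root; h(1) = 1; h(2) = 2.
Linear factors from roots: (z).
Complete factorization: h(z) = (z)·(z^2 + z - 1)·(z^2 - z - 1)·(z^3 + z^2 - z + 1).
Factor degrees with multiplicity: 1 + 2 + 2 + 3 = 8.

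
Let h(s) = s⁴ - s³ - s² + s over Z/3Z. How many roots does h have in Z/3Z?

Evaluate at each of the 3 elements of Z/3Z:
h(0) = 0 → root; h(1) = 0 → root; h(2) = 0 → root.
Roots: {0, 1, 2}.

3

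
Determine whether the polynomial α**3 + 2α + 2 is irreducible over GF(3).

Yes

Write f(α) = α**3 + 2α + 2.
Check for roots in GF(3): f(0) = 2; f(1) = 2; f(2) = 2.
No roots. A degree-3 polynomial over a field with no linear factor is irreducible.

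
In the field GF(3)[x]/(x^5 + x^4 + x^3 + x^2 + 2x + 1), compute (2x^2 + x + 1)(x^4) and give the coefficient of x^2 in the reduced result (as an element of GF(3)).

0

Multiply in GF(3)[x]: (2x^2 + x + 1)·(x^4) = 2x^6 + x^5 + x^4.
Reduce using x^5 ≡ 2x^4 + 2x^3 + 2x^2 + x + 2 (mod x^5 + x^4 + x^3 + x^2 + 2x + 1).
Reduced: 2x^3 + 1.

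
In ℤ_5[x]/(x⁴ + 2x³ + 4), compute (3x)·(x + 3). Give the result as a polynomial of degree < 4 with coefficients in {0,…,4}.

3x^2 + 4x

Multiply in ℤ_5[x]: (3x)·(x + 3) = 3x² + 4x.
Reduced: 3x² + 4x.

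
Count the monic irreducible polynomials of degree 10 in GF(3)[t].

x^(3^10) − x is the product of all monic irreducibles of degree dividing 10; Möbius inversion gives N = (1/10) Σ μ(10/d)·3^d.
Divisors of 10: 1, 2, 5, 10; μ(10/d) for each: 1, -1, -1, 1.
Σ = 3^1 − 3^2 − 3^5 + 3^10 = 58800.
N = 58800/10 = 5880.

5880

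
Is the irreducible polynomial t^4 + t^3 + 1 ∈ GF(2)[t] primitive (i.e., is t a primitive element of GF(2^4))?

Yes

Write f(t) = t^4 + t^3 + 1.
|GF(2^4)^×| = 2^4 − 1 = 15. Prime factorization: 15 = 3·5.
f is primitive ⇔ t has order 15 in GF(2)[t]/(f), i.e. t^(15/q) ≠ 1 for each prime q | 15.
t^(5) mod f = t^3 + t + 1.
t^(3) mod f = t^3.
None equal 1, so t has full order 15; f is primitive.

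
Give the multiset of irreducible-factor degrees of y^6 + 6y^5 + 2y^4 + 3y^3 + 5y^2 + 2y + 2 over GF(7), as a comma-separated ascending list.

1, 2, 3

Write f(y) = y^6 + 6y^5 + 2y^4 + 3y^3 + 5y^2 + 2y + 2.
Linear factors from roots: (y + 6).
Complete factorization: f(y) = (y + 6)·(y^2 + 4y + 6)·(y^3 + 3y^2 + 5y + 2).
Factor degrees with multiplicity: 1 + 2 + 3 = 6.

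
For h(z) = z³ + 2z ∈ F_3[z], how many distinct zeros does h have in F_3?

Evaluate at each of the 3 elements of F_3:
h(0) = 0 → root; h(1) = 0 → root; h(2) = 0 → root.
Roots: {0, 1, 2}.

3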